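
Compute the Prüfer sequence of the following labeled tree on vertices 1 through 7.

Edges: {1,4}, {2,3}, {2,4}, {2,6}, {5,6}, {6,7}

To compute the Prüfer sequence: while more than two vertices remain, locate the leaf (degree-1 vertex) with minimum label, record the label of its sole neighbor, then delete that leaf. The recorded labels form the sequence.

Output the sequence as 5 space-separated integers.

Step 1: leaves = {1,3,5,7}. Remove smallest leaf 1, emit neighbor 4.
Step 2: leaves = {3,4,5,7}. Remove smallest leaf 3, emit neighbor 2.
Step 3: leaves = {4,5,7}. Remove smallest leaf 4, emit neighbor 2.
Step 4: leaves = {2,5,7}. Remove smallest leaf 2, emit neighbor 6.
Step 5: leaves = {5,7}. Remove smallest leaf 5, emit neighbor 6.
Done: 2 vertices remain (6, 7). Sequence = [4 2 2 6 6]

Answer: 4 2 2 6 6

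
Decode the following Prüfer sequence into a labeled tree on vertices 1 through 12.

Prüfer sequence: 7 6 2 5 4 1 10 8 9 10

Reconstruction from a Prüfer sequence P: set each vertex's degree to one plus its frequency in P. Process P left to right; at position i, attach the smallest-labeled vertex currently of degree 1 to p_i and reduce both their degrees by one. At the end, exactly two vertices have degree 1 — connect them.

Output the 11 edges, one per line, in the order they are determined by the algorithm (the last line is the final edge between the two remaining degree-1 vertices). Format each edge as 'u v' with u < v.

Answer: 3 7
6 7
2 6
2 5
4 5
1 4
1 10
8 11
8 9
9 10
10 12

Derivation:
Initial degrees: {1:2, 2:2, 3:1, 4:2, 5:2, 6:2, 7:2, 8:2, 9:2, 10:3, 11:1, 12:1}
Step 1: smallest deg-1 vertex = 3, p_1 = 7. Add edge {3,7}. Now deg[3]=0, deg[7]=1.
Step 2: smallest deg-1 vertex = 7, p_2 = 6. Add edge {6,7}. Now deg[7]=0, deg[6]=1.
Step 3: smallest deg-1 vertex = 6, p_3 = 2. Add edge {2,6}. Now deg[6]=0, deg[2]=1.
Step 4: smallest deg-1 vertex = 2, p_4 = 5. Add edge {2,5}. Now deg[2]=0, deg[5]=1.
Step 5: smallest deg-1 vertex = 5, p_5 = 4. Add edge {4,5}. Now deg[5]=0, deg[4]=1.
Step 6: smallest deg-1 vertex = 4, p_6 = 1. Add edge {1,4}. Now deg[4]=0, deg[1]=1.
Step 7: smallest deg-1 vertex = 1, p_7 = 10. Add edge {1,10}. Now deg[1]=0, deg[10]=2.
Step 8: smallest deg-1 vertex = 11, p_8 = 8. Add edge {8,11}. Now deg[11]=0, deg[8]=1.
Step 9: smallest deg-1 vertex = 8, p_9 = 9. Add edge {8,9}. Now deg[8]=0, deg[9]=1.
Step 10: smallest deg-1 vertex = 9, p_10 = 10. Add edge {9,10}. Now deg[9]=0, deg[10]=1.
Final: two remaining deg-1 vertices are 10, 12. Add edge {10,12}.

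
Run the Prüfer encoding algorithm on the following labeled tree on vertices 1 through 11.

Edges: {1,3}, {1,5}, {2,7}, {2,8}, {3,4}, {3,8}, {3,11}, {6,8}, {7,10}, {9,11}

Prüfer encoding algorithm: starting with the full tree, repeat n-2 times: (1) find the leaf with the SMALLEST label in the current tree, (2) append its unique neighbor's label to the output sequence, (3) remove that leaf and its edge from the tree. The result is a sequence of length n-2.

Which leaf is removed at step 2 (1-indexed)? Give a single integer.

Step 1: current leaves = {4,5,6,9,10}. Remove leaf 4 (neighbor: 3).
Step 2: current leaves = {5,6,9,10}. Remove leaf 5 (neighbor: 1).

Answer: 5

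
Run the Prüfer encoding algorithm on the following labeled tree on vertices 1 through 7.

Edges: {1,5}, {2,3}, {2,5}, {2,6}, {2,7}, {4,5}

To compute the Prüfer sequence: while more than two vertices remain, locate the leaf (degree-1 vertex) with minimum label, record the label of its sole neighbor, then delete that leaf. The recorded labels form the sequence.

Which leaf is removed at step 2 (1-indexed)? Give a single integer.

Answer: 3

Derivation:
Step 1: current leaves = {1,3,4,6,7}. Remove leaf 1 (neighbor: 5).
Step 2: current leaves = {3,4,6,7}. Remove leaf 3 (neighbor: 2).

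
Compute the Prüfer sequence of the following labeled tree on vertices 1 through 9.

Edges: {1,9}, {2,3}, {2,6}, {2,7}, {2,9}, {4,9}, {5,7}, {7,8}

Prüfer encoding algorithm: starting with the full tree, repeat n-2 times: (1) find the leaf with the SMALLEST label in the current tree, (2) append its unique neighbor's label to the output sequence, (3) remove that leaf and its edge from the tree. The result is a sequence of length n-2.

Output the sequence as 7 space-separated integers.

Step 1: leaves = {1,3,4,5,6,8}. Remove smallest leaf 1, emit neighbor 9.
Step 2: leaves = {3,4,5,6,8}. Remove smallest leaf 3, emit neighbor 2.
Step 3: leaves = {4,5,6,8}. Remove smallest leaf 4, emit neighbor 9.
Step 4: leaves = {5,6,8,9}. Remove smallest leaf 5, emit neighbor 7.
Step 5: leaves = {6,8,9}. Remove smallest leaf 6, emit neighbor 2.
Step 6: leaves = {8,9}. Remove smallest leaf 8, emit neighbor 7.
Step 7: leaves = {7,9}. Remove smallest leaf 7, emit neighbor 2.
Done: 2 vertices remain (2, 9). Sequence = [9 2 9 7 2 7 2]

Answer: 9 2 9 7 2 7 2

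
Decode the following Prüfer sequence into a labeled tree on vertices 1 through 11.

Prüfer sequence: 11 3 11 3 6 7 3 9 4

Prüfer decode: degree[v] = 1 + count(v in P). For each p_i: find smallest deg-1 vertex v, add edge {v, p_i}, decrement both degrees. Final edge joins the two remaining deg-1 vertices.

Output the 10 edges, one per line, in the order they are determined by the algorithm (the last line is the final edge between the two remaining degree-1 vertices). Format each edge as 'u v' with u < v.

Initial degrees: {1:1, 2:1, 3:4, 4:2, 5:1, 6:2, 7:2, 8:1, 9:2, 10:1, 11:3}
Step 1: smallest deg-1 vertex = 1, p_1 = 11. Add edge {1,11}. Now deg[1]=0, deg[11]=2.
Step 2: smallest deg-1 vertex = 2, p_2 = 3. Add edge {2,3}. Now deg[2]=0, deg[3]=3.
Step 3: smallest deg-1 vertex = 5, p_3 = 11. Add edge {5,11}. Now deg[5]=0, deg[11]=1.
Step 4: smallest deg-1 vertex = 8, p_4 = 3. Add edge {3,8}. Now deg[8]=0, deg[3]=2.
Step 5: smallest deg-1 vertex = 10, p_5 = 6. Add edge {6,10}. Now deg[10]=0, deg[6]=1.
Step 6: smallest deg-1 vertex = 6, p_6 = 7. Add edge {6,7}. Now deg[6]=0, deg[7]=1.
Step 7: smallest deg-1 vertex = 7, p_7 = 3. Add edge {3,7}. Now deg[7]=0, deg[3]=1.
Step 8: smallest deg-1 vertex = 3, p_8 = 9. Add edge {3,9}. Now deg[3]=0, deg[9]=1.
Step 9: smallest deg-1 vertex = 9, p_9 = 4. Add edge {4,9}. Now deg[9]=0, deg[4]=1.
Final: two remaining deg-1 vertices are 4, 11. Add edge {4,11}.

Answer: 1 11
2 3
5 11
3 8
6 10
6 7
3 7
3 9
4 9
4 11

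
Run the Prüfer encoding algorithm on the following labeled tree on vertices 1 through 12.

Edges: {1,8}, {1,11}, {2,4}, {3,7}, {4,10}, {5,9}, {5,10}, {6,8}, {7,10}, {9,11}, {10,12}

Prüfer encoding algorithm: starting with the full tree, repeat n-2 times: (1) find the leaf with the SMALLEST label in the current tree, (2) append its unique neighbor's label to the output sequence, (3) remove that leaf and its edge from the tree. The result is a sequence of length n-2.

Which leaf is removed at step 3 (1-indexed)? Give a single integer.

Step 1: current leaves = {2,3,6,12}. Remove leaf 2 (neighbor: 4).
Step 2: current leaves = {3,4,6,12}. Remove leaf 3 (neighbor: 7).
Step 3: current leaves = {4,6,7,12}. Remove leaf 4 (neighbor: 10).

Answer: 4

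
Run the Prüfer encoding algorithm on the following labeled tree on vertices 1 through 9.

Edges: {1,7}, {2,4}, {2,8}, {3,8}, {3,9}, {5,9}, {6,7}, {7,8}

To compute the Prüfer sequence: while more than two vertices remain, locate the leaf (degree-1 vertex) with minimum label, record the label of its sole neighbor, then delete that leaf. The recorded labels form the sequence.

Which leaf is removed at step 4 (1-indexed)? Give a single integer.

Answer: 5

Derivation:
Step 1: current leaves = {1,4,5,6}. Remove leaf 1 (neighbor: 7).
Step 2: current leaves = {4,5,6}. Remove leaf 4 (neighbor: 2).
Step 3: current leaves = {2,5,6}. Remove leaf 2 (neighbor: 8).
Step 4: current leaves = {5,6}. Remove leaf 5 (neighbor: 9).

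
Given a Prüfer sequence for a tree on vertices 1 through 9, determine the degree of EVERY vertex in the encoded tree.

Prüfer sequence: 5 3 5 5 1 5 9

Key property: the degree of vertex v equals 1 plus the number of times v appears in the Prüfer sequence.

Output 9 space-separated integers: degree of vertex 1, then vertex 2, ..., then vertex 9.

p_1 = 5: count[5] becomes 1
p_2 = 3: count[3] becomes 1
p_3 = 5: count[5] becomes 2
p_4 = 5: count[5] becomes 3
p_5 = 1: count[1] becomes 1
p_6 = 5: count[5] becomes 4
p_7 = 9: count[9] becomes 1
Degrees (1 + count): deg[1]=1+1=2, deg[2]=1+0=1, deg[3]=1+1=2, deg[4]=1+0=1, deg[5]=1+4=5, deg[6]=1+0=1, deg[7]=1+0=1, deg[8]=1+0=1, deg[9]=1+1=2

Answer: 2 1 2 1 5 1 1 1 2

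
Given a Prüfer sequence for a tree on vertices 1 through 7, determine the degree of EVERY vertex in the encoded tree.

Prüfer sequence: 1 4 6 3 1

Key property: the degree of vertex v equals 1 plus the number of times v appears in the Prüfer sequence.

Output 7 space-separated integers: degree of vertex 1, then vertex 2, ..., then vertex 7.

p_1 = 1: count[1] becomes 1
p_2 = 4: count[4] becomes 1
p_3 = 6: count[6] becomes 1
p_4 = 3: count[3] becomes 1
p_5 = 1: count[1] becomes 2
Degrees (1 + count): deg[1]=1+2=3, deg[2]=1+0=1, deg[3]=1+1=2, deg[4]=1+1=2, deg[5]=1+0=1, deg[6]=1+1=2, deg[7]=1+0=1

Answer: 3 1 2 2 1 2 1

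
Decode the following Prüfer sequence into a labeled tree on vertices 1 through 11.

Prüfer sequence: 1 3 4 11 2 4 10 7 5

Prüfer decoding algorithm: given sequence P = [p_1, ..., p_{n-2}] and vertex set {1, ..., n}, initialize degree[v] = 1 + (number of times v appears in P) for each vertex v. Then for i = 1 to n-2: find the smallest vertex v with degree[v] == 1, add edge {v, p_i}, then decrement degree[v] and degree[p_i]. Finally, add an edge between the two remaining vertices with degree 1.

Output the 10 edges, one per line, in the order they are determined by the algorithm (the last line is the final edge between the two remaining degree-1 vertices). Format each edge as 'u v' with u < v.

Answer: 1 6
1 3
3 4
8 11
2 9
2 4
4 10
7 10
5 7
5 11

Derivation:
Initial degrees: {1:2, 2:2, 3:2, 4:3, 5:2, 6:1, 7:2, 8:1, 9:1, 10:2, 11:2}
Step 1: smallest deg-1 vertex = 6, p_1 = 1. Add edge {1,6}. Now deg[6]=0, deg[1]=1.
Step 2: smallest deg-1 vertex = 1, p_2 = 3. Add edge {1,3}. Now deg[1]=0, deg[3]=1.
Step 3: smallest deg-1 vertex = 3, p_3 = 4. Add edge {3,4}. Now deg[3]=0, deg[4]=2.
Step 4: smallest deg-1 vertex = 8, p_4 = 11. Add edge {8,11}. Now deg[8]=0, deg[11]=1.
Step 5: smallest deg-1 vertex = 9, p_5 = 2. Add edge {2,9}. Now deg[9]=0, deg[2]=1.
Step 6: smallest deg-1 vertex = 2, p_6 = 4. Add edge {2,4}. Now deg[2]=0, deg[4]=1.
Step 7: smallest deg-1 vertex = 4, p_7 = 10. Add edge {4,10}. Now deg[4]=0, deg[10]=1.
Step 8: smallest deg-1 vertex = 10, p_8 = 7. Add edge {7,10}. Now deg[10]=0, deg[7]=1.
Step 9: smallest deg-1 vertex = 7, p_9 = 5. Add edge {5,7}. Now deg[7]=0, deg[5]=1.
Final: two remaining deg-1 vertices are 5, 11. Add edge {5,11}.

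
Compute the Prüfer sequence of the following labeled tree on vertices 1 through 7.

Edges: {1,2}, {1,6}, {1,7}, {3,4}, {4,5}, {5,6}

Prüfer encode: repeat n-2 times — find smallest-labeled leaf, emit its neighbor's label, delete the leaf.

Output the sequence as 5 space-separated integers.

Answer: 1 4 5 6 1

Derivation:
Step 1: leaves = {2,3,7}. Remove smallest leaf 2, emit neighbor 1.
Step 2: leaves = {3,7}. Remove smallest leaf 3, emit neighbor 4.
Step 3: leaves = {4,7}. Remove smallest leaf 4, emit neighbor 5.
Step 4: leaves = {5,7}. Remove smallest leaf 5, emit neighbor 6.
Step 5: leaves = {6,7}. Remove smallest leaf 6, emit neighbor 1.
Done: 2 vertices remain (1, 7). Sequence = [1 4 5 6 1]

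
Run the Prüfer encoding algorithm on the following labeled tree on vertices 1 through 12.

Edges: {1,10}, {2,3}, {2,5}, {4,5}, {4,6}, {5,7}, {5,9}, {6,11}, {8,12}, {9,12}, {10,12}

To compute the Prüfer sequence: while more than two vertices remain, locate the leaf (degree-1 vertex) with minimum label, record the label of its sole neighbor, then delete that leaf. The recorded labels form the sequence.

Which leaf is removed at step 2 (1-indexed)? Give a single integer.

Step 1: current leaves = {1,3,7,8,11}. Remove leaf 1 (neighbor: 10).
Step 2: current leaves = {3,7,8,10,11}. Remove leaf 3 (neighbor: 2).

Answer: 3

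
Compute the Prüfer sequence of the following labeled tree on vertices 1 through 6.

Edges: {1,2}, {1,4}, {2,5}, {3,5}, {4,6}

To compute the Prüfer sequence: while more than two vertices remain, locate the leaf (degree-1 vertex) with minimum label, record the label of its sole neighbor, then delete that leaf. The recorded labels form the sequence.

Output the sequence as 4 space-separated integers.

Answer: 5 2 1 4

Derivation:
Step 1: leaves = {3,6}. Remove smallest leaf 3, emit neighbor 5.
Step 2: leaves = {5,6}. Remove smallest leaf 5, emit neighbor 2.
Step 3: leaves = {2,6}. Remove smallest leaf 2, emit neighbor 1.
Step 4: leaves = {1,6}. Remove smallest leaf 1, emit neighbor 4.
Done: 2 vertices remain (4, 6). Sequence = [5 2 1 4]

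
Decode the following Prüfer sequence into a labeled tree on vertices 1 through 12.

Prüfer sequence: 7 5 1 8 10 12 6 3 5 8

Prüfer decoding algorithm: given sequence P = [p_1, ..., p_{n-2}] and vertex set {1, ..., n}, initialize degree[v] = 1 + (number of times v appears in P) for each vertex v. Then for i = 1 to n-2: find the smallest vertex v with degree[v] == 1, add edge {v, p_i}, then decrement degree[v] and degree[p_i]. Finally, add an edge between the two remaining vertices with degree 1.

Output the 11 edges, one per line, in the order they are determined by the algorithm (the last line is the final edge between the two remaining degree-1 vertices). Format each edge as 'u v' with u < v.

Answer: 2 7
4 5
1 7
1 8
9 10
10 12
6 11
3 6
3 5
5 8
8 12

Derivation:
Initial degrees: {1:2, 2:1, 3:2, 4:1, 5:3, 6:2, 7:2, 8:3, 9:1, 10:2, 11:1, 12:2}
Step 1: smallest deg-1 vertex = 2, p_1 = 7. Add edge {2,7}. Now deg[2]=0, deg[7]=1.
Step 2: smallest deg-1 vertex = 4, p_2 = 5. Add edge {4,5}. Now deg[4]=0, deg[5]=2.
Step 3: smallest deg-1 vertex = 7, p_3 = 1. Add edge {1,7}. Now deg[7]=0, deg[1]=1.
Step 4: smallest deg-1 vertex = 1, p_4 = 8. Add edge {1,8}. Now deg[1]=0, deg[8]=2.
Step 5: smallest deg-1 vertex = 9, p_5 = 10. Add edge {9,10}. Now deg[9]=0, deg[10]=1.
Step 6: smallest deg-1 vertex = 10, p_6 = 12. Add edge {10,12}. Now deg[10]=0, deg[12]=1.
Step 7: smallest deg-1 vertex = 11, p_7 = 6. Add edge {6,11}. Now deg[11]=0, deg[6]=1.
Step 8: smallest deg-1 vertex = 6, p_8 = 3. Add edge {3,6}. Now deg[6]=0, deg[3]=1.
Step 9: smallest deg-1 vertex = 3, p_9 = 5. Add edge {3,5}. Now deg[3]=0, deg[5]=1.
Step 10: smallest deg-1 vertex = 5, p_10 = 8. Add edge {5,8}. Now deg[5]=0, deg[8]=1.
Final: two remaining deg-1 vertices are 8, 12. Add edge {8,12}.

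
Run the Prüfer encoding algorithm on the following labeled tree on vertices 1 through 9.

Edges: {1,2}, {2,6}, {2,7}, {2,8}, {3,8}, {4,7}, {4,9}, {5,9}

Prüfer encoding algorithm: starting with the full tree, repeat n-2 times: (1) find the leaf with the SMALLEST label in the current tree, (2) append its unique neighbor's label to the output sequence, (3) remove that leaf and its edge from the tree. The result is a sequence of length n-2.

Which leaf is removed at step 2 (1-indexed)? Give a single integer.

Answer: 3

Derivation:
Step 1: current leaves = {1,3,5,6}. Remove leaf 1 (neighbor: 2).
Step 2: current leaves = {3,5,6}. Remove leaf 3 (neighbor: 8).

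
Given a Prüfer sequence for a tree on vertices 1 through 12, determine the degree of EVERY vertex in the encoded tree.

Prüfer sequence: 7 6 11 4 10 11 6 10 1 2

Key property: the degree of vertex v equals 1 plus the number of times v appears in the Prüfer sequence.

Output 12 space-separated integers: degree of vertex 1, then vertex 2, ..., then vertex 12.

p_1 = 7: count[7] becomes 1
p_2 = 6: count[6] becomes 1
p_3 = 11: count[11] becomes 1
p_4 = 4: count[4] becomes 1
p_5 = 10: count[10] becomes 1
p_6 = 11: count[11] becomes 2
p_7 = 6: count[6] becomes 2
p_8 = 10: count[10] becomes 2
p_9 = 1: count[1] becomes 1
p_10 = 2: count[2] becomes 1
Degrees (1 + count): deg[1]=1+1=2, deg[2]=1+1=2, deg[3]=1+0=1, deg[4]=1+1=2, deg[5]=1+0=1, deg[6]=1+2=3, deg[7]=1+1=2, deg[8]=1+0=1, deg[9]=1+0=1, deg[10]=1+2=3, deg[11]=1+2=3, deg[12]=1+0=1

Answer: 2 2 1 2 1 3 2 1 1 3 3 1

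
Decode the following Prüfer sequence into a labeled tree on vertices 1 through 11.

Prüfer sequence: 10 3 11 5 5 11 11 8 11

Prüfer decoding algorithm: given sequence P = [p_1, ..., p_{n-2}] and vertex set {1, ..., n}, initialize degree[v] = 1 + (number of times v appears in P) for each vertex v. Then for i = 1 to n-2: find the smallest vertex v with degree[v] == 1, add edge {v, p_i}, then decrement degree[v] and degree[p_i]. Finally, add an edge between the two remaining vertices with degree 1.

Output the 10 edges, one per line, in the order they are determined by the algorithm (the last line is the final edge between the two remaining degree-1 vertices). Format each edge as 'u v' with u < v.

Initial degrees: {1:1, 2:1, 3:2, 4:1, 5:3, 6:1, 7:1, 8:2, 9:1, 10:2, 11:5}
Step 1: smallest deg-1 vertex = 1, p_1 = 10. Add edge {1,10}. Now deg[1]=0, deg[10]=1.
Step 2: smallest deg-1 vertex = 2, p_2 = 3. Add edge {2,3}. Now deg[2]=0, deg[3]=1.
Step 3: smallest deg-1 vertex = 3, p_3 = 11. Add edge {3,11}. Now deg[3]=0, deg[11]=4.
Step 4: smallest deg-1 vertex = 4, p_4 = 5. Add edge {4,5}. Now deg[4]=0, deg[5]=2.
Step 5: smallest deg-1 vertex = 6, p_5 = 5. Add edge {5,6}. Now deg[6]=0, deg[5]=1.
Step 6: smallest deg-1 vertex = 5, p_6 = 11. Add edge {5,11}. Now deg[5]=0, deg[11]=3.
Step 7: smallest deg-1 vertex = 7, p_7 = 11. Add edge {7,11}. Now deg[7]=0, deg[11]=2.
Step 8: smallest deg-1 vertex = 9, p_8 = 8. Add edge {8,9}. Now deg[9]=0, deg[8]=1.
Step 9: smallest deg-1 vertex = 8, p_9 = 11. Add edge {8,11}. Now deg[8]=0, deg[11]=1.
Final: two remaining deg-1 vertices are 10, 11. Add edge {10,11}.

Answer: 1 10
2 3
3 11
4 5
5 6
5 11
7 11
8 9
8 11
10 11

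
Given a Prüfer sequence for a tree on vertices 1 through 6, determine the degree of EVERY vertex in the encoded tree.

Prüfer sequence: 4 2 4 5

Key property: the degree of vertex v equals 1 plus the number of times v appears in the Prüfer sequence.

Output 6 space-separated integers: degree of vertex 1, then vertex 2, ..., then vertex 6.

Answer: 1 2 1 3 2 1

Derivation:
p_1 = 4: count[4] becomes 1
p_2 = 2: count[2] becomes 1
p_3 = 4: count[4] becomes 2
p_4 = 5: count[5] becomes 1
Degrees (1 + count): deg[1]=1+0=1, deg[2]=1+1=2, deg[3]=1+0=1, deg[4]=1+2=3, deg[5]=1+1=2, deg[6]=1+0=1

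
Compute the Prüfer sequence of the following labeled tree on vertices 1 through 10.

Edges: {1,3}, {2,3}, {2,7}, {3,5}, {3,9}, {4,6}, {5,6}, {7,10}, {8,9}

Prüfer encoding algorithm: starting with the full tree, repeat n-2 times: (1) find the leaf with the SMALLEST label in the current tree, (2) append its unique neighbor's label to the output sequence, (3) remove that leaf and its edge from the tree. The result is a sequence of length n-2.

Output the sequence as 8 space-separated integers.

Answer: 3 6 5 3 9 3 2 7

Derivation:
Step 1: leaves = {1,4,8,10}. Remove smallest leaf 1, emit neighbor 3.
Step 2: leaves = {4,8,10}. Remove smallest leaf 4, emit neighbor 6.
Step 3: leaves = {6,8,10}. Remove smallest leaf 6, emit neighbor 5.
Step 4: leaves = {5,8,10}. Remove smallest leaf 5, emit neighbor 3.
Step 5: leaves = {8,10}. Remove smallest leaf 8, emit neighbor 9.
Step 6: leaves = {9,10}. Remove smallest leaf 9, emit neighbor 3.
Step 7: leaves = {3,10}. Remove smallest leaf 3, emit neighbor 2.
Step 8: leaves = {2,10}. Remove smallest leaf 2, emit neighbor 7.
Done: 2 vertices remain (7, 10). Sequence = [3 6 5 3 9 3 2 7]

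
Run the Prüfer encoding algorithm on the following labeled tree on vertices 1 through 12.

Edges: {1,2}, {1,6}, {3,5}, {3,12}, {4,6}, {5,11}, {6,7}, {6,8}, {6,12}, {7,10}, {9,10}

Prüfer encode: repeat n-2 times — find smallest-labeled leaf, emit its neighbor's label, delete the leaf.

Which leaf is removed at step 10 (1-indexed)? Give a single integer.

Step 1: current leaves = {2,4,8,9,11}. Remove leaf 2 (neighbor: 1).
Step 2: current leaves = {1,4,8,9,11}. Remove leaf 1 (neighbor: 6).
Step 3: current leaves = {4,8,9,11}. Remove leaf 4 (neighbor: 6).
Step 4: current leaves = {8,9,11}. Remove leaf 8 (neighbor: 6).
Step 5: current leaves = {9,11}. Remove leaf 9 (neighbor: 10).
Step 6: current leaves = {10,11}. Remove leaf 10 (neighbor: 7).
Step 7: current leaves = {7,11}. Remove leaf 7 (neighbor: 6).
Step 8: current leaves = {6,11}. Remove leaf 6 (neighbor: 12).
Step 9: current leaves = {11,12}. Remove leaf 11 (neighbor: 5).
Step 10: current leaves = {5,12}. Remove leaf 5 (neighbor: 3).

Answer: 5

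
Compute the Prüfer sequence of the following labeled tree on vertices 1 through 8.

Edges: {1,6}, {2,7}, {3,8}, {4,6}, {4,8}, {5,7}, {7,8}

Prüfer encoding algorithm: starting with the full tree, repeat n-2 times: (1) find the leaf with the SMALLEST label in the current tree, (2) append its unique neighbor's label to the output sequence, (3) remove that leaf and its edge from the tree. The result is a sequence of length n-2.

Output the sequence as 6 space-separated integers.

Step 1: leaves = {1,2,3,5}. Remove smallest leaf 1, emit neighbor 6.
Step 2: leaves = {2,3,5,6}. Remove smallest leaf 2, emit neighbor 7.
Step 3: leaves = {3,5,6}. Remove smallest leaf 3, emit neighbor 8.
Step 4: leaves = {5,6}. Remove smallest leaf 5, emit neighbor 7.
Step 5: leaves = {6,7}. Remove smallest leaf 6, emit neighbor 4.
Step 6: leaves = {4,7}. Remove smallest leaf 4, emit neighbor 8.
Done: 2 vertices remain (7, 8). Sequence = [6 7 8 7 4 8]

Answer: 6 7 8 7 4 8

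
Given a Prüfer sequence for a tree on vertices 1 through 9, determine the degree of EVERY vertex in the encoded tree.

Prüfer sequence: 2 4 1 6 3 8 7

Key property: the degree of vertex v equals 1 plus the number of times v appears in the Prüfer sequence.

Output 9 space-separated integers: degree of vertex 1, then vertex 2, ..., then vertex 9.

Answer: 2 2 2 2 1 2 2 2 1

Derivation:
p_1 = 2: count[2] becomes 1
p_2 = 4: count[4] becomes 1
p_3 = 1: count[1] becomes 1
p_4 = 6: count[6] becomes 1
p_5 = 3: count[3] becomes 1
p_6 = 8: count[8] becomes 1
p_7 = 7: count[7] becomes 1
Degrees (1 + count): deg[1]=1+1=2, deg[2]=1+1=2, deg[3]=1+1=2, deg[4]=1+1=2, deg[5]=1+0=1, deg[6]=1+1=2, deg[7]=1+1=2, deg[8]=1+1=2, deg[9]=1+0=1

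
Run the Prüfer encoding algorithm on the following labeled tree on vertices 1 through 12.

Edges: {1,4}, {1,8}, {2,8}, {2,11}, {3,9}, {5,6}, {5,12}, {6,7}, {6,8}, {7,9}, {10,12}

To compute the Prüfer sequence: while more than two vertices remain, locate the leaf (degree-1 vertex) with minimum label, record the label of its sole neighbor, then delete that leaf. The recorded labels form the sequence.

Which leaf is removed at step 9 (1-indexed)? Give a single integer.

Step 1: current leaves = {3,4,10,11}. Remove leaf 3 (neighbor: 9).
Step 2: current leaves = {4,9,10,11}. Remove leaf 4 (neighbor: 1).
Step 3: current leaves = {1,9,10,11}. Remove leaf 1 (neighbor: 8).
Step 4: current leaves = {9,10,11}. Remove leaf 9 (neighbor: 7).
Step 5: current leaves = {7,10,11}. Remove leaf 7 (neighbor: 6).
Step 6: current leaves = {10,11}. Remove leaf 10 (neighbor: 12).
Step 7: current leaves = {11,12}. Remove leaf 11 (neighbor: 2).
Step 8: current leaves = {2,12}. Remove leaf 2 (neighbor: 8).
Step 9: current leaves = {8,12}. Remove leaf 8 (neighbor: 6).

Answer: 8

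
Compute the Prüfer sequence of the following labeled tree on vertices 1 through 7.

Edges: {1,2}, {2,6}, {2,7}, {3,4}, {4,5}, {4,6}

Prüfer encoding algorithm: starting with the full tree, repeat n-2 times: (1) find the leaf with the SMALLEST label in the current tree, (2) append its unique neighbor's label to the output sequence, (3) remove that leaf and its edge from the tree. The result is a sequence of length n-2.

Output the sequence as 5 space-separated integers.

Answer: 2 4 4 6 2

Derivation:
Step 1: leaves = {1,3,5,7}. Remove smallest leaf 1, emit neighbor 2.
Step 2: leaves = {3,5,7}. Remove smallest leaf 3, emit neighbor 4.
Step 3: leaves = {5,7}. Remove smallest leaf 5, emit neighbor 4.
Step 4: leaves = {4,7}. Remove smallest leaf 4, emit neighbor 6.
Step 5: leaves = {6,7}. Remove smallest leaf 6, emit neighbor 2.
Done: 2 vertices remain (2, 7). Sequence = [2 4 4 6 2]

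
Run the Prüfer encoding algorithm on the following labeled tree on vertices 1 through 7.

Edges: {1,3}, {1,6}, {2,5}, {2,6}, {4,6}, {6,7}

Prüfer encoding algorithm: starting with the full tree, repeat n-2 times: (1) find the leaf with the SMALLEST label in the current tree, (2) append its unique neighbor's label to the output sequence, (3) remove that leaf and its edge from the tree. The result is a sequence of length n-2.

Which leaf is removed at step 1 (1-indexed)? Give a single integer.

Answer: 3

Derivation:
Step 1: current leaves = {3,4,5,7}. Remove leaf 3 (neighbor: 1).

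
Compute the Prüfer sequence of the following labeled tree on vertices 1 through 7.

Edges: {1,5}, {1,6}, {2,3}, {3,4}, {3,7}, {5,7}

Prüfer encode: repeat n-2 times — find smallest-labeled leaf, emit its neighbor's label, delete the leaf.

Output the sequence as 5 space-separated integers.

Answer: 3 3 7 1 5

Derivation:
Step 1: leaves = {2,4,6}. Remove smallest leaf 2, emit neighbor 3.
Step 2: leaves = {4,6}. Remove smallest leaf 4, emit neighbor 3.
Step 3: leaves = {3,6}. Remove smallest leaf 3, emit neighbor 7.
Step 4: leaves = {6,7}. Remove smallest leaf 6, emit neighbor 1.
Step 5: leaves = {1,7}. Remove smallest leaf 1, emit neighbor 5.
Done: 2 vertices remain (5, 7). Sequence = [3 3 7 1 5]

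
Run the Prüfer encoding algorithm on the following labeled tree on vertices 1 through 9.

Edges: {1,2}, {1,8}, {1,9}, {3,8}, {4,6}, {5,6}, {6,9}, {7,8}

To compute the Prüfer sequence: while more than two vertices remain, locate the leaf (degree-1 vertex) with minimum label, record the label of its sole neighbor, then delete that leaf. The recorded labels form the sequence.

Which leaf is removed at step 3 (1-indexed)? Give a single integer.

Step 1: current leaves = {2,3,4,5,7}. Remove leaf 2 (neighbor: 1).
Step 2: current leaves = {3,4,5,7}. Remove leaf 3 (neighbor: 8).
Step 3: current leaves = {4,5,7}. Remove leaf 4 (neighbor: 6).

Answer: 4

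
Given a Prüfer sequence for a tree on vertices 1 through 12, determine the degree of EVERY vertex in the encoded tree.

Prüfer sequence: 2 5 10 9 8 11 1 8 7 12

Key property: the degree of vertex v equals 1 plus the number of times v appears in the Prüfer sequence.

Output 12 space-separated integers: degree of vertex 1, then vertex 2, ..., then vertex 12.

p_1 = 2: count[2] becomes 1
p_2 = 5: count[5] becomes 1
p_3 = 10: count[10] becomes 1
p_4 = 9: count[9] becomes 1
p_5 = 8: count[8] becomes 1
p_6 = 11: count[11] becomes 1
p_7 = 1: count[1] becomes 1
p_8 = 8: count[8] becomes 2
p_9 = 7: count[7] becomes 1
p_10 = 12: count[12] becomes 1
Degrees (1 + count): deg[1]=1+1=2, deg[2]=1+1=2, deg[3]=1+0=1, deg[4]=1+0=1, deg[5]=1+1=2, deg[6]=1+0=1, deg[7]=1+1=2, deg[8]=1+2=3, deg[9]=1+1=2, deg[10]=1+1=2, deg[11]=1+1=2, deg[12]=1+1=2

Answer: 2 2 1 1 2 1 2 3 2 2 2 2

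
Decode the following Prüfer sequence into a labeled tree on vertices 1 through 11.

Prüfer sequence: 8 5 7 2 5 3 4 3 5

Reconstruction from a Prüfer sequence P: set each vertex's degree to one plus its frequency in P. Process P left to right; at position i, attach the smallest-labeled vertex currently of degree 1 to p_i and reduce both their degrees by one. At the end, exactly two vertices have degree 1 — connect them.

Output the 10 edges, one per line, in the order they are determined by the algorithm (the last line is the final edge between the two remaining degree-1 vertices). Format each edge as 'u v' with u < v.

Answer: 1 8
5 6
7 8
2 7
2 5
3 9
4 10
3 4
3 5
5 11

Derivation:
Initial degrees: {1:1, 2:2, 3:3, 4:2, 5:4, 6:1, 7:2, 8:2, 9:1, 10:1, 11:1}
Step 1: smallest deg-1 vertex = 1, p_1 = 8. Add edge {1,8}. Now deg[1]=0, deg[8]=1.
Step 2: smallest deg-1 vertex = 6, p_2 = 5. Add edge {5,6}. Now deg[6]=0, deg[5]=3.
Step 3: smallest deg-1 vertex = 8, p_3 = 7. Add edge {7,8}. Now deg[8]=0, deg[7]=1.
Step 4: smallest deg-1 vertex = 7, p_4 = 2. Add edge {2,7}. Now deg[7]=0, deg[2]=1.
Step 5: smallest deg-1 vertex = 2, p_5 = 5. Add edge {2,5}. Now deg[2]=0, deg[5]=2.
Step 6: smallest deg-1 vertex = 9, p_6 = 3. Add edge {3,9}. Now deg[9]=0, deg[3]=2.
Step 7: smallest deg-1 vertex = 10, p_7 = 4. Add edge {4,10}. Now deg[10]=0, deg[4]=1.
Step 8: smallest deg-1 vertex = 4, p_8 = 3. Add edge {3,4}. Now deg[4]=0, deg[3]=1.
Step 9: smallest deg-1 vertex = 3, p_9 = 5. Add edge {3,5}. Now deg[3]=0, deg[5]=1.
Final: two remaining deg-1 vertices are 5, 11. Add edge {5,11}.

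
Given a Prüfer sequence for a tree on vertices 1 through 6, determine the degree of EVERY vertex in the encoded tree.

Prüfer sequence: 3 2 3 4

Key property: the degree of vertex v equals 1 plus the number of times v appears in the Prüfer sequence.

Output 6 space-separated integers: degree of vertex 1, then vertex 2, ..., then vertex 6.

Answer: 1 2 3 2 1 1

Derivation:
p_1 = 3: count[3] becomes 1
p_2 = 2: count[2] becomes 1
p_3 = 3: count[3] becomes 2
p_4 = 4: count[4] becomes 1
Degrees (1 + count): deg[1]=1+0=1, deg[2]=1+1=2, deg[3]=1+2=3, deg[4]=1+1=2, deg[5]=1+0=1, deg[6]=1+0=1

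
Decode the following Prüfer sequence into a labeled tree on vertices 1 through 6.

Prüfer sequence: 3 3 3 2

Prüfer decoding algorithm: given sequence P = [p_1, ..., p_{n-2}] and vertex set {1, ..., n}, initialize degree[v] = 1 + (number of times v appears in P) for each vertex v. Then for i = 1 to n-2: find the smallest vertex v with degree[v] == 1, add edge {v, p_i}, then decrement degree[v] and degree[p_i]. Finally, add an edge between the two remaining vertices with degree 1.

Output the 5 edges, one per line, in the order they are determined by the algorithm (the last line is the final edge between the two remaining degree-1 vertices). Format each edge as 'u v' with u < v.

Initial degrees: {1:1, 2:2, 3:4, 4:1, 5:1, 6:1}
Step 1: smallest deg-1 vertex = 1, p_1 = 3. Add edge {1,3}. Now deg[1]=0, deg[3]=3.
Step 2: smallest deg-1 vertex = 4, p_2 = 3. Add edge {3,4}. Now deg[4]=0, deg[3]=2.
Step 3: smallest deg-1 vertex = 5, p_3 = 3. Add edge {3,5}. Now deg[5]=0, deg[3]=1.
Step 4: smallest deg-1 vertex = 3, p_4 = 2. Add edge {2,3}. Now deg[3]=0, deg[2]=1.
Final: two remaining deg-1 vertices are 2, 6. Add edge {2,6}.

Answer: 1 3
3 4
3 5
2 3
2 6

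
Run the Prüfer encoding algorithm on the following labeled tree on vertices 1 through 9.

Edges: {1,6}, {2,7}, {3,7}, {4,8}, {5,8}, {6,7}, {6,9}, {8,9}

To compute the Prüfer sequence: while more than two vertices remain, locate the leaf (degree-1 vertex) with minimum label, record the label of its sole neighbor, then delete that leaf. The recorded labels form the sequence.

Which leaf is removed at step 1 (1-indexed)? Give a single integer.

Answer: 1

Derivation:
Step 1: current leaves = {1,2,3,4,5}. Remove leaf 1 (neighbor: 6).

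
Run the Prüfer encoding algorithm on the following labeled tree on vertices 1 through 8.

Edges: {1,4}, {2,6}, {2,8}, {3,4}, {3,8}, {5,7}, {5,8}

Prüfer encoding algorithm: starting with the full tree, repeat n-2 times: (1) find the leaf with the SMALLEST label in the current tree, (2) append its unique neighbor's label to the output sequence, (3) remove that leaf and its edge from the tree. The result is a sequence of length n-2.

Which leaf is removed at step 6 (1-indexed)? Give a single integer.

Step 1: current leaves = {1,6,7}. Remove leaf 1 (neighbor: 4).
Step 2: current leaves = {4,6,7}. Remove leaf 4 (neighbor: 3).
Step 3: current leaves = {3,6,7}. Remove leaf 3 (neighbor: 8).
Step 4: current leaves = {6,7}. Remove leaf 6 (neighbor: 2).
Step 5: current leaves = {2,7}. Remove leaf 2 (neighbor: 8).
Step 6: current leaves = {7,8}. Remove leaf 7 (neighbor: 5).

Answer: 7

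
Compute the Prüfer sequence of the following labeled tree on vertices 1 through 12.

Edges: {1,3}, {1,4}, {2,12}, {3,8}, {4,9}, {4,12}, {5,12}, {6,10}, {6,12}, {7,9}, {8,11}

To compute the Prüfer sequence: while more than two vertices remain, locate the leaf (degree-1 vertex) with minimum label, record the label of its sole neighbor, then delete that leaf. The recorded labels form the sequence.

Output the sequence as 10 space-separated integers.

Answer: 12 12 9 4 6 12 8 3 1 4

Derivation:
Step 1: leaves = {2,5,7,10,11}. Remove smallest leaf 2, emit neighbor 12.
Step 2: leaves = {5,7,10,11}. Remove smallest leaf 5, emit neighbor 12.
Step 3: leaves = {7,10,11}. Remove smallest leaf 7, emit neighbor 9.
Step 4: leaves = {9,10,11}. Remove smallest leaf 9, emit neighbor 4.
Step 5: leaves = {10,11}. Remove smallest leaf 10, emit neighbor 6.
Step 6: leaves = {6,11}. Remove smallest leaf 6, emit neighbor 12.
Step 7: leaves = {11,12}. Remove smallest leaf 11, emit neighbor 8.
Step 8: leaves = {8,12}. Remove smallest leaf 8, emit neighbor 3.
Step 9: leaves = {3,12}. Remove smallest leaf 3, emit neighbor 1.
Step 10: leaves = {1,12}. Remove smallest leaf 1, emit neighbor 4.
Done: 2 vertices remain (4, 12). Sequence = [12 12 9 4 6 12 8 3 1 4]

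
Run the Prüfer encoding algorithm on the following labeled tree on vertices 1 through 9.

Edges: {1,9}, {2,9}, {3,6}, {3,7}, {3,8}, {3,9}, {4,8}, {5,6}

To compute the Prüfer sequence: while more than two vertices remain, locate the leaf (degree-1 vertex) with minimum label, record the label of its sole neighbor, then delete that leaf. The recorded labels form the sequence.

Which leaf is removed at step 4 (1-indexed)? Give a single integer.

Answer: 5

Derivation:
Step 1: current leaves = {1,2,4,5,7}. Remove leaf 1 (neighbor: 9).
Step 2: current leaves = {2,4,5,7}. Remove leaf 2 (neighbor: 9).
Step 3: current leaves = {4,5,7,9}. Remove leaf 4 (neighbor: 8).
Step 4: current leaves = {5,7,8,9}. Remove leaf 5 (neighbor: 6).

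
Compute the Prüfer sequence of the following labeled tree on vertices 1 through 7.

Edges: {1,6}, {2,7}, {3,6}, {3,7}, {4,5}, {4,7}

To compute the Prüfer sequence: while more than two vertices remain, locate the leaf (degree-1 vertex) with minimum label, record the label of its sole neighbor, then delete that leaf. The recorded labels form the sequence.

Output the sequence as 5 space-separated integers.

Answer: 6 7 4 7 3

Derivation:
Step 1: leaves = {1,2,5}. Remove smallest leaf 1, emit neighbor 6.
Step 2: leaves = {2,5,6}. Remove smallest leaf 2, emit neighbor 7.
Step 3: leaves = {5,6}. Remove smallest leaf 5, emit neighbor 4.
Step 4: leaves = {4,6}. Remove smallest leaf 4, emit neighbor 7.
Step 5: leaves = {6,7}. Remove smallest leaf 6, emit neighbor 3.
Done: 2 vertices remain (3, 7). Sequence = [6 7 4 7 3]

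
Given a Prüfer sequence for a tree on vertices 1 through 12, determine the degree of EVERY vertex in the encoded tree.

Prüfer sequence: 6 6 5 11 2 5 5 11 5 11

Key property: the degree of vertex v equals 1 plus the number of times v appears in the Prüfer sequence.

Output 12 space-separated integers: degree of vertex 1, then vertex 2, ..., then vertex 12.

p_1 = 6: count[6] becomes 1
p_2 = 6: count[6] becomes 2
p_3 = 5: count[5] becomes 1
p_4 = 11: count[11] becomes 1
p_5 = 2: count[2] becomes 1
p_6 = 5: count[5] becomes 2
p_7 = 5: count[5] becomes 3
p_8 = 11: count[11] becomes 2
p_9 = 5: count[5] becomes 4
p_10 = 11: count[11] becomes 3
Degrees (1 + count): deg[1]=1+0=1, deg[2]=1+1=2, deg[3]=1+0=1, deg[4]=1+0=1, deg[5]=1+4=5, deg[6]=1+2=3, deg[7]=1+0=1, deg[8]=1+0=1, deg[9]=1+0=1, deg[10]=1+0=1, deg[11]=1+3=4, deg[12]=1+0=1

Answer: 1 2 1 1 5 3 1 1 1 1 4 1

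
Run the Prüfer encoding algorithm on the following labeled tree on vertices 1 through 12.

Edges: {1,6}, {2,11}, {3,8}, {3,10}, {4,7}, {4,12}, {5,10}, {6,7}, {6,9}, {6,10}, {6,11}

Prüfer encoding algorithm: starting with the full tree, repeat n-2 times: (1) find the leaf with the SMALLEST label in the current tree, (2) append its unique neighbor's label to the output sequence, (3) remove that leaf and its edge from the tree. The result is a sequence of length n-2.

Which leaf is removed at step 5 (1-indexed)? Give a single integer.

Answer: 3

Derivation:
Step 1: current leaves = {1,2,5,8,9,12}. Remove leaf 1 (neighbor: 6).
Step 2: current leaves = {2,5,8,9,12}. Remove leaf 2 (neighbor: 11).
Step 3: current leaves = {5,8,9,11,12}. Remove leaf 5 (neighbor: 10).
Step 4: current leaves = {8,9,11,12}. Remove leaf 8 (neighbor: 3).
Step 5: current leaves = {3,9,11,12}. Remove leaf 3 (neighbor: 10).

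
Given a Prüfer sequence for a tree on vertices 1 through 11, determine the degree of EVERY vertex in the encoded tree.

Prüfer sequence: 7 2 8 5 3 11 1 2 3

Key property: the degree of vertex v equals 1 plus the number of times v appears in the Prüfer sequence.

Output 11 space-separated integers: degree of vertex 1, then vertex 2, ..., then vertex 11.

p_1 = 7: count[7] becomes 1
p_2 = 2: count[2] becomes 1
p_3 = 8: count[8] becomes 1
p_4 = 5: count[5] becomes 1
p_5 = 3: count[3] becomes 1
p_6 = 11: count[11] becomes 1
p_7 = 1: count[1] becomes 1
p_8 = 2: count[2] becomes 2
p_9 = 3: count[3] becomes 2
Degrees (1 + count): deg[1]=1+1=2, deg[2]=1+2=3, deg[3]=1+2=3, deg[4]=1+0=1, deg[5]=1+1=2, deg[6]=1+0=1, deg[7]=1+1=2, deg[8]=1+1=2, deg[9]=1+0=1, deg[10]=1+0=1, deg[11]=1+1=2

Answer: 2 3 3 1 2 1 2 2 1 1 2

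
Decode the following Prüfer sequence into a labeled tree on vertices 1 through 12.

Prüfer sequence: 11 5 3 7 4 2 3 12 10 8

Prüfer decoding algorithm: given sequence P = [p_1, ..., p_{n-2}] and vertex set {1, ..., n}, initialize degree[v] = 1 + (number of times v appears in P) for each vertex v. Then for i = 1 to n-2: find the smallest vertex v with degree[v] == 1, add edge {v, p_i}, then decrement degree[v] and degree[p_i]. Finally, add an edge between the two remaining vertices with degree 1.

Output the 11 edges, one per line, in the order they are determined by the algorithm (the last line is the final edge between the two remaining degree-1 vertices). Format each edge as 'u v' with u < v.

Initial degrees: {1:1, 2:2, 3:3, 4:2, 5:2, 6:1, 7:2, 8:2, 9:1, 10:2, 11:2, 12:2}
Step 1: smallest deg-1 vertex = 1, p_1 = 11. Add edge {1,11}. Now deg[1]=0, deg[11]=1.
Step 2: smallest deg-1 vertex = 6, p_2 = 5. Add edge {5,6}. Now deg[6]=0, deg[5]=1.
Step 3: smallest deg-1 vertex = 5, p_3 = 3. Add edge {3,5}. Now deg[5]=0, deg[3]=2.
Step 4: smallest deg-1 vertex = 9, p_4 = 7. Add edge {7,9}. Now deg[9]=0, deg[7]=1.
Step 5: smallest deg-1 vertex = 7, p_5 = 4. Add edge {4,7}. Now deg[7]=0, deg[4]=1.
Step 6: smallest deg-1 vertex = 4, p_6 = 2. Add edge {2,4}. Now deg[4]=0, deg[2]=1.
Step 7: smallest deg-1 vertex = 2, p_7 = 3. Add edge {2,3}. Now deg[2]=0, deg[3]=1.
Step 8: smallest deg-1 vertex = 3, p_8 = 12. Add edge {3,12}. Now deg[3]=0, deg[12]=1.
Step 9: smallest deg-1 vertex = 11, p_9 = 10. Add edge {10,11}. Now deg[11]=0, deg[10]=1.
Step 10: smallest deg-1 vertex = 10, p_10 = 8. Add edge {8,10}. Now deg[10]=0, deg[8]=1.
Final: two remaining deg-1 vertices are 8, 12. Add edge {8,12}.

Answer: 1 11
5 6
3 5
7 9
4 7
2 4
2 3
3 12
10 11
8 10
8 12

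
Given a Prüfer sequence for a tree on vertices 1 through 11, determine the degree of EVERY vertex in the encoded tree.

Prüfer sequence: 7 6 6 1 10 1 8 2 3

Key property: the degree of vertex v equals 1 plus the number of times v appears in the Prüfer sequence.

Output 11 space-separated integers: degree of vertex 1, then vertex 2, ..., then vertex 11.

Answer: 3 2 2 1 1 3 2 2 1 2 1

Derivation:
p_1 = 7: count[7] becomes 1
p_2 = 6: count[6] becomes 1
p_3 = 6: count[6] becomes 2
p_4 = 1: count[1] becomes 1
p_5 = 10: count[10] becomes 1
p_6 = 1: count[1] becomes 2
p_7 = 8: count[8] becomes 1
p_8 = 2: count[2] becomes 1
p_9 = 3: count[3] becomes 1
Degrees (1 + count): deg[1]=1+2=3, deg[2]=1+1=2, deg[3]=1+1=2, deg[4]=1+0=1, deg[5]=1+0=1, deg[6]=1+2=3, deg[7]=1+1=2, deg[8]=1+1=2, deg[9]=1+0=1, deg[10]=1+1=2, deg[11]=1+0=1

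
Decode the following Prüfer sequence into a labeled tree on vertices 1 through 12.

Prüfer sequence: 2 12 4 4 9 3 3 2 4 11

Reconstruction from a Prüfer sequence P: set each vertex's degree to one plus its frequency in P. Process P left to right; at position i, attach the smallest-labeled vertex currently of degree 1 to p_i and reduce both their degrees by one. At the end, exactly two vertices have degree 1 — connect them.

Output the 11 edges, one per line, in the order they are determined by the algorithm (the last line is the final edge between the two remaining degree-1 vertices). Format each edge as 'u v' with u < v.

Initial degrees: {1:1, 2:3, 3:3, 4:4, 5:1, 6:1, 7:1, 8:1, 9:2, 10:1, 11:2, 12:2}
Step 1: smallest deg-1 vertex = 1, p_1 = 2. Add edge {1,2}. Now deg[1]=0, deg[2]=2.
Step 2: smallest deg-1 vertex = 5, p_2 = 12. Add edge {5,12}. Now deg[5]=0, deg[12]=1.
Step 3: smallest deg-1 vertex = 6, p_3 = 4. Add edge {4,6}. Now deg[6]=0, deg[4]=3.
Step 4: smallest deg-1 vertex = 7, p_4 = 4. Add edge {4,7}. Now deg[7]=0, deg[4]=2.
Step 5: smallest deg-1 vertex = 8, p_5 = 9. Add edge {8,9}. Now deg[8]=0, deg[9]=1.
Step 6: smallest deg-1 vertex = 9, p_6 = 3. Add edge {3,9}. Now deg[9]=0, deg[3]=2.
Step 7: smallest deg-1 vertex = 10, p_7 = 3. Add edge {3,10}. Now deg[10]=0, deg[3]=1.
Step 8: smallest deg-1 vertex = 3, p_8 = 2. Add edge {2,3}. Now deg[3]=0, deg[2]=1.
Step 9: smallest deg-1 vertex = 2, p_9 = 4. Add edge {2,4}. Now deg[2]=0, deg[4]=1.
Step 10: smallest deg-1 vertex = 4, p_10 = 11. Add edge {4,11}. Now deg[4]=0, deg[11]=1.
Final: two remaining deg-1 vertices are 11, 12. Add edge {11,12}.

Answer: 1 2
5 12
4 6
4 7
8 9
3 9
3 10
2 3
2 4
4 11
11 12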